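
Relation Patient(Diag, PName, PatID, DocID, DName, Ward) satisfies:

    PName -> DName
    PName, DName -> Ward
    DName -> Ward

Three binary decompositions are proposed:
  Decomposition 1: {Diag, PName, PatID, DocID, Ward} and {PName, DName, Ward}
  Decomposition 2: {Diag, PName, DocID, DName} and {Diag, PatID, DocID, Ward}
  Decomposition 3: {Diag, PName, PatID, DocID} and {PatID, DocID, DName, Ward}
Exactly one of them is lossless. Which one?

Decomposition 1: common = {PName, Ward}, closure = {PName, DName, Ward} → lossless.
Decomposition 2: common = {Diag, DocID}, closure = {Diag, DocID} → lossy.
Decomposition 3: common = {PatID, DocID}, closure = {PatID, DocID} → lossy.

Decomposition 1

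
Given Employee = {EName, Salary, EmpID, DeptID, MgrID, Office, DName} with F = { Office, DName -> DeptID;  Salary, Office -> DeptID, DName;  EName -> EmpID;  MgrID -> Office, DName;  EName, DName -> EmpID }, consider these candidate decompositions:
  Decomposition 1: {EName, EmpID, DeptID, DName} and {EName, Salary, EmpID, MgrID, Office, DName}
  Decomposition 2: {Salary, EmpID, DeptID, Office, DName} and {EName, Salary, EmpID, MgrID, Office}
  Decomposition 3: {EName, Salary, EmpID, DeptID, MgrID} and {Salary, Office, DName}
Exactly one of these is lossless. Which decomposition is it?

Decomposition 2

Decomposition 1: common = {EName, EmpID, DName}, closure = {EName, EmpID, DName} → lossy.
Decomposition 2: common = {Salary, EmpID, Office}, closure = {Salary, EmpID, DeptID, Office, DName} → lossless.
Decomposition 3: common = {Salary}, closure = {Salary} → lossy.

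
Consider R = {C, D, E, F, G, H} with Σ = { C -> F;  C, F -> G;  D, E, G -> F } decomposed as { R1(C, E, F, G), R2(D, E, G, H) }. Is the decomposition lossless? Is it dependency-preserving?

lossy and not dependency-preserving

Lossless test: (E, G)⁺ = {E, G}, which is a superkey of neither fragment — lossy.
Dependency preservation: the restricted closure of {D, E, G} across the fragments never reaches {F}, so D, E, G → F cannot be enforced without a join — not preserved.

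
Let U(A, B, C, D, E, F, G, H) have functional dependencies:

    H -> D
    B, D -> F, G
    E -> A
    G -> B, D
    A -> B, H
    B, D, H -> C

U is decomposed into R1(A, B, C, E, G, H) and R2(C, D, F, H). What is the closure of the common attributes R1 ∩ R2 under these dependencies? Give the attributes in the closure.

C, D, H

R1 ∩ R2 = {C, H}.
H → D applies, adding D
Closure: {C, D, H}.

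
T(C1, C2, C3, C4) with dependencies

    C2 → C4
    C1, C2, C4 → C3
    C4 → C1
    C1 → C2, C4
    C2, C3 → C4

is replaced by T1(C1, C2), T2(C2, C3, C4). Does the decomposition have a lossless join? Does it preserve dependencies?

lossless and dependency-preserving

Lossless test: (C2)⁺ = {C1, C2, C3, C4}, which contains all of one fragment — lossless.
Dependency preservation: C1, C2, C4 → C3; C4 → C1; C1 → C2, C4 are not contained in any single fragment, but the restricted closure of each left-hand side across the fragments still reaches the right-hand side; the remaining FDs each lie inside some fragment. All dependencies are preserved.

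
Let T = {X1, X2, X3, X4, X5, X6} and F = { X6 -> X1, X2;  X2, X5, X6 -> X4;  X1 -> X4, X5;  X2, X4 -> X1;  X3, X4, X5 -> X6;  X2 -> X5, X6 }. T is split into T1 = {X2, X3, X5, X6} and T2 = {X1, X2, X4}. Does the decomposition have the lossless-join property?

Yes

Common attributes: T1 ∩ T2 = {X2}.
Closure of {X2}: X2 → X5, X6 applies, adding X5, X6; X6 → X1, X2 applies, adding X1; X2, X5, X6 → X4 applies, adding X4. So (X2)⁺ = {X1, X2, X4, X5, X6}.
This closure contains every attribute of T2, so T1 ∩ T2 → T2. The join is lossless.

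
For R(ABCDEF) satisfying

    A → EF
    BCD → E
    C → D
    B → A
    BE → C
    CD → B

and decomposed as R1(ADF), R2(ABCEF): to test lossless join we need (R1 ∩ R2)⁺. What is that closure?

R1 ∩ R2 = {AF}.
A → EF applies, adding E
Closure: {AEF}.

AEF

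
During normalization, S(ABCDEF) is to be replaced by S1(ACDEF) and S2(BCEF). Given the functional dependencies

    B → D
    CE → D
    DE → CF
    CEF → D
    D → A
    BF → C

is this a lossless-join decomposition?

Common attributes: S1 ∩ S2 = {CEF}.
Closure of {CEF}: CE → D applies, adding D; D → A applies, adding A. So (CEF)⁺ = {ACDEF}.
This closure contains every attribute of S1, so S1 ∩ S2 → S1. The join is lossless.

Yes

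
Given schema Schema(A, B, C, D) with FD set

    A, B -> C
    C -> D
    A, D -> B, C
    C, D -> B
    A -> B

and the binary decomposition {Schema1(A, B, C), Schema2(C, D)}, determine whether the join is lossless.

Yes

Common attributes: Schema1 ∩ Schema2 = {C}.
Closure of {C}: C → D applies, adding D; C, D → B applies, adding B. So (C)⁺ = {B, C, D}.
This closure contains every attribute of Schema2, so Schema1 ∩ Schema2 → Schema2. The join is lossless.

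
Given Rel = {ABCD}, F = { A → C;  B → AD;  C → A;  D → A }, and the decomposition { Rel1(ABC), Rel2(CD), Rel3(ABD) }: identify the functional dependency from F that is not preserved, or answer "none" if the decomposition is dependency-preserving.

A → C lies within Rel1.
B → AD lies within Rel3.
C → A lies within Rel1.
D → A lies within Rel3.
Every dependency is enforceable on the fragments, so the decomposition is dependency-preserving.

none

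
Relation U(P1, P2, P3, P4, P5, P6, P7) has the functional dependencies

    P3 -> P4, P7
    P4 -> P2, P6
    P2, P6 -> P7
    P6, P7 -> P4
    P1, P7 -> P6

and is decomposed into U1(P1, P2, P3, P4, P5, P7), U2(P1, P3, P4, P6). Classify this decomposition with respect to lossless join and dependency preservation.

lossless but not dependency-preserving

Lossless test: (P1, P3, P4)⁺ = {P1, P2, P3, P4, P6, P7}, which contains all of one fragment — lossless.
Dependency preservation: the restricted closure of {P2, P6} across the fragments never reaches {P7}, so P2, P6 → P7 cannot be enforced without a join — not preserved.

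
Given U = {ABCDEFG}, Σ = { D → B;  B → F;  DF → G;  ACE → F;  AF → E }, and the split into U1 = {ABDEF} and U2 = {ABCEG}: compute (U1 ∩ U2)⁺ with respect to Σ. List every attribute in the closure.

ABEF

U1 ∩ U2 = {ABE}.
B → F applies, adding F
Closure: {ABEF}.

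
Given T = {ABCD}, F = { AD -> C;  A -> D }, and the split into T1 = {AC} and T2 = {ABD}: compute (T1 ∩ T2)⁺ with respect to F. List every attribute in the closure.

T1 ∩ T2 = {A}.
A → D applies, adding D
AD → C applies, adding C
Closure: {ACD}.

ACD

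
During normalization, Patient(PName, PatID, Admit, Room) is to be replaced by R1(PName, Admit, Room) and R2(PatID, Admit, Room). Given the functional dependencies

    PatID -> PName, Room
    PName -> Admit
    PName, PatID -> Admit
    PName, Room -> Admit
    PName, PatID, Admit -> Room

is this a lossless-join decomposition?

Common attributes: R1 ∩ R2 = {Admit, Room}.
No dependency enlarges {Admit, Room}, so (Admit, Room)⁺ = {Admit, Room}.
The closure contains neither all of R1 = {PName, Admit, Room} nor all of R2 = {PatID, Admit, Room}, so the common attributes are not a superkey of either fragment. The join is lossy.

No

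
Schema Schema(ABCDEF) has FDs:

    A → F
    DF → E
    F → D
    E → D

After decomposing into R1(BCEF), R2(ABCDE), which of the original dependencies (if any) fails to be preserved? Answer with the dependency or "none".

A → F

Check A → F: no single fragment contains all of {AF}, and the restricted closure of {A} across the fragments never reaches {F}.
DF → E is preserved.
F → D is preserved.
E → D is preserved.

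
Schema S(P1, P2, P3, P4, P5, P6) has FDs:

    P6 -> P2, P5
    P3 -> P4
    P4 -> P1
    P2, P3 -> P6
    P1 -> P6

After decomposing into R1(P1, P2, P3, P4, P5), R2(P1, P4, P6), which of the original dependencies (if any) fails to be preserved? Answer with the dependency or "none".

P6 -> P2, P5

Check P6 → P2, P5: no single fragment contains all of {P2, P5, P6}, and the restricted closure of {P6} across the fragments never reaches {P2, P5}.
P3 → P4 is preserved.
P4 → P1 is preserved.
P2, P3 → P6 is preserved.
P1 → P6 is preserved.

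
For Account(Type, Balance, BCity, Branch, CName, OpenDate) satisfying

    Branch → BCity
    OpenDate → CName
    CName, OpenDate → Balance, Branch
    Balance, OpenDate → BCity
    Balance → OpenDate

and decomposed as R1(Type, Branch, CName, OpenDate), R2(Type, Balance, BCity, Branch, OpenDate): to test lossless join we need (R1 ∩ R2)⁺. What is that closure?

R1 ∩ R2 = {Type, Branch, OpenDate}.
Branch → BCity applies, adding BCity
OpenDate → CName applies, adding CName
CName, OpenDate → Balance, Branch applies, adding Balance
Closure: {Type, Balance, BCity, Branch, CName, OpenDate}.

Type, Balance, BCity, Branch, CName, OpenDate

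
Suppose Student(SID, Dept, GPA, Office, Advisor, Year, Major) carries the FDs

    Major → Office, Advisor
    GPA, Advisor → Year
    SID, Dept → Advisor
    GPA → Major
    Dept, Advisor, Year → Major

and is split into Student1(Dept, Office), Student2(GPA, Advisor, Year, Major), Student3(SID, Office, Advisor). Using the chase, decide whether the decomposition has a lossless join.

Chase test. Columns are SID, Dept, GPA, Office, Advisor, Year, Major; row i has aⱼ where attribute j ∈ Studenti, else bᵢⱼ.
Initial tableau (one row per fragment):
  row 1: b11 a2 b13 a4 b15 b16 b17
  row 2: b21 b22 a3 b24 a5 a6 a7
  row 3: a1 b32 b33 a4 a5 b36 b37
No row becomes fully distinguished — the join is lossy.

No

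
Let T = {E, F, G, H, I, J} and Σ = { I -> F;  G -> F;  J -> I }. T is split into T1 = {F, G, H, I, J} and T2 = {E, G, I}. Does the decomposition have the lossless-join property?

No

Common attributes: T1 ∩ T2 = {G, I}.
Closure of {G, I}: I → F applies, adding F. So (G, I)⁺ = {F, G, I}.
The closure contains neither all of T1 = {F, G, H, I, J} nor all of T2 = {E, G, I}, so the common attributes are not a superkey of either fragment. The join is lossy.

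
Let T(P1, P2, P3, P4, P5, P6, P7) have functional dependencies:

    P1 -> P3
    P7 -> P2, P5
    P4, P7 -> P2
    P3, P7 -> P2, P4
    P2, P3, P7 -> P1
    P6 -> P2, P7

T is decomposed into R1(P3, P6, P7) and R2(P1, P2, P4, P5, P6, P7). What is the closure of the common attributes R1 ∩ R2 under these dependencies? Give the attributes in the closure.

P2, P5, P6, P7

R1 ∩ R2 = {P6, P7}.
P7 → P2, P5 applies, adding P2, P5
Closure: {P2, P5, P6, P7}.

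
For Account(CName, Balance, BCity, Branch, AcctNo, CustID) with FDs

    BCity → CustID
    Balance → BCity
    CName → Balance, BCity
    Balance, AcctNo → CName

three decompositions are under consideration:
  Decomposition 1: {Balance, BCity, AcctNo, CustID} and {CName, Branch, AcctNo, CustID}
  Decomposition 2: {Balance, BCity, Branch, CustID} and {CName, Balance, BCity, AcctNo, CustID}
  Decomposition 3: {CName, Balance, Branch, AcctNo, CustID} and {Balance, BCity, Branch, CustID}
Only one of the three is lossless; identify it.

Decomposition 3

Decomposition 1: common = {AcctNo, CustID}, closure = {AcctNo, CustID} → lossy.
Decomposition 2: common = {Balance, BCity, CustID}, closure = {Balance, BCity, CustID} → lossy.
Decomposition 3: common = {Balance, Branch, CustID}, closure = {Balance, BCity, Branch, CustID} → lossless.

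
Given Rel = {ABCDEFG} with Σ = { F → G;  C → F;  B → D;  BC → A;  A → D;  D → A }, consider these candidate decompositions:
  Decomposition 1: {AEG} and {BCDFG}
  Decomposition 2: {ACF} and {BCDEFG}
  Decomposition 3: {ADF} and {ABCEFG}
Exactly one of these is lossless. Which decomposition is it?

Decomposition 3

Decomposition 1: common = {G}, closure = {G} → lossy.
Decomposition 2: common = {CF}, closure = {CFG} → lossy.
Decomposition 3: common = {AF}, closure = {ADFG} → lossless.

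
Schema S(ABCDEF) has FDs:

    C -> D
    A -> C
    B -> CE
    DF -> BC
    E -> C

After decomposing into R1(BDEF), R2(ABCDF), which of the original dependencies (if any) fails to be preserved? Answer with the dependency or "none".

E -> C

Check E → C: no single fragment contains all of {CE}, and the restricted closure of {E} across the fragments never reaches {C}.
C → D is preserved.
A → C is preserved.
B → CE is preserved.
DF → BC is preserved.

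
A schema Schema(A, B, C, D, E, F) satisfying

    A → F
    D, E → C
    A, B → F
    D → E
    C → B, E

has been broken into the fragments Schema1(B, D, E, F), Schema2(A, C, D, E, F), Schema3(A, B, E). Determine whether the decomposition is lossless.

Chase test. Columns are A, B, C, D, E, F; row i has aⱼ where attribute j ∈ Schemai, else bᵢⱼ.
Initial tableau (one row per fragment):
  row 1: b11 a2 b13 a4 a5 a6
  row 2: a1 b22 a3 a4 a5 a6
  row 3: a1 a2 b33 b34 a5 b36
Rows 2 and 3 agree on A; apply A→F and equate their F entries.
Rows 1 and 2 agree on D, E; apply D, E→C and equate their C entries.
Rows 1 and 2 agree on C; apply C→B, E and equate their B, E entries.
Row 2 is now all distinguished symbols — the join is lossless.

Yes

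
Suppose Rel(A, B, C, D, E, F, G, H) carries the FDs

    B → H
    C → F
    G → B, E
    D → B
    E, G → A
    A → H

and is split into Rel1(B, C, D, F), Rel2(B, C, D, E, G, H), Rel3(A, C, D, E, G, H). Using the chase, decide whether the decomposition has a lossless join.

Chase test. Columns are A, B, C, D, E, F, G, H; row i has aⱼ where attribute j ∈ Reli, else bᵢⱼ.
Initial tableau (one row per fragment):
  row 1: b11 a2 a3 a4 b15 a6 b17 b18
  row 2: b21 a2 a3 a4 a5 b26 a7 a8
  row 3: a1 b32 a3 a4 a5 b36 a7 a8
Rows 1 and 2 agree on B; apply B→H and equate their H entries.
Rows 1 and 2 agree on C; apply C→F and equate their F entries.
Rows 1 and 3 agree on C; apply C→F and equate their F entries.
Rows 2 and 3 agree on G; apply G→B, E and equate their B, E entries.
Rows 2 and 3 agree on E, G; apply E, G→A and equate their A entries.
Row 2 is now all distinguished symbols — the join is lossless.

Yes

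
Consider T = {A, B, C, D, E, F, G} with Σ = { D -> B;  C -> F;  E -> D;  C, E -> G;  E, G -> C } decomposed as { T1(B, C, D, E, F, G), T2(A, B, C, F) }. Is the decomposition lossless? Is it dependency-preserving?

Lossless test: (B, C, F)⁺ = {B, C, F}, which is a superkey of neither fragment — lossy.
Dependency preservation: every FD's attributes lie within a single fragment, so each can be enforced locally — preserved.

lossy but dependency-preserving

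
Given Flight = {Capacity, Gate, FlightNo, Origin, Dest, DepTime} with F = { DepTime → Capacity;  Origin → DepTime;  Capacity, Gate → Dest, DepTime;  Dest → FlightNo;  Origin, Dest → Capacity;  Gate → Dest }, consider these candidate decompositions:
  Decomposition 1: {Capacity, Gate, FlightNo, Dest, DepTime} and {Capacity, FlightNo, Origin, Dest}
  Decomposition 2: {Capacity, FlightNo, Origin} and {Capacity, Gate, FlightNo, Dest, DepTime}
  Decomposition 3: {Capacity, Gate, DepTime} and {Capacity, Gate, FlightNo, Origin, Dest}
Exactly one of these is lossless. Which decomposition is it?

Decomposition 3

Decomposition 1: common = {Capacity, FlightNo, Dest}, closure = {Capacity, FlightNo, Dest} → lossy.
Decomposition 2: common = {Capacity, FlightNo}, closure = {Capacity, FlightNo} → lossy.
Decomposition 3: common = {Capacity, Gate}, closure = {Capacity, Gate, FlightNo, Dest, DepTime} → lossless.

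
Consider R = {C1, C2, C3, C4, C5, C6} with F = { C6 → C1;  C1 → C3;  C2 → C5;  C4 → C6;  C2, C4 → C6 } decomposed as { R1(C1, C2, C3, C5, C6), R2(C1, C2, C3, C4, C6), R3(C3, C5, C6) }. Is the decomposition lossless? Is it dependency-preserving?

lossless and dependency-preserving

Lossless test (chase): Rows 1 and 3 agree on C6; apply C6→C1 and equate their C1 entries. Rows 1 and 2 agree on C2; apply C2→C5 and equate their C5 entries. Row 2 is now all distinguished symbols — the join is lossless.
Dependency preservation: every FD's attributes lie within a single fragment, so each can be enforced locally — preserved.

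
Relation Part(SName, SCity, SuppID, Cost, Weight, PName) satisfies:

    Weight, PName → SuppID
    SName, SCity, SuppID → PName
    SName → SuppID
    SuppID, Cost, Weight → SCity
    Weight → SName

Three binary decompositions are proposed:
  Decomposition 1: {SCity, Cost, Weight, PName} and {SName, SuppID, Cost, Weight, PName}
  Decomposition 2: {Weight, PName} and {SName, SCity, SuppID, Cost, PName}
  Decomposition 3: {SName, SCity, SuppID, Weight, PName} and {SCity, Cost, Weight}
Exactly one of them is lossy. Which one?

Decomposition 2

Decomposition 1: common = {Cost, Weight, PName}, closure = {SName, SCity, SuppID, Cost, Weight, PName} → lossless.
Decomposition 2: common = {PName}, closure = {PName} → lossy.
Decomposition 3: common = {SCity, Weight}, closure = {SName, SCity, SuppID, Weight, PName} → lossless.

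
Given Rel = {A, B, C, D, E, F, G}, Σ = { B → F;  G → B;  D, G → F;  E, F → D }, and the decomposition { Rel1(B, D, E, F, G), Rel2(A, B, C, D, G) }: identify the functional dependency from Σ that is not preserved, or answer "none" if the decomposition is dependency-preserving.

none

B → F lies within Rel1.
G → B lies within Rel1.
D, G → F lies within Rel1.
E, F → D lies within Rel1.
Every dependency is enforceable on the fragments, so the decomposition is dependency-preserving.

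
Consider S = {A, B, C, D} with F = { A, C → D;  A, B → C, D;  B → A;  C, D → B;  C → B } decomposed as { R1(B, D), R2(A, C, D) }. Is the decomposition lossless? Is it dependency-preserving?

Lossless test: (D)⁺ = {D}, which is a superkey of neither fragment — lossy.
Dependency preservation: the restricted closure of {A, B} across the fragments never reaches {C, D}, so A, B → C, D cannot be enforced without a join — not preserved.

lossy and not dependency-preserving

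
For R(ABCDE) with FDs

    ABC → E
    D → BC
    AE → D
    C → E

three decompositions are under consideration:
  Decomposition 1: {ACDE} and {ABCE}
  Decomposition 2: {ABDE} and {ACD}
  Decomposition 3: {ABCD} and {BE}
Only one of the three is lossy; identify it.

Decomposition 1: common = {ACE}, closure = {ABCDE} → lossless.
Decomposition 2: common = {AD}, closure = {ABCDE} → lossless.
Decomposition 3: common = {B}, closure = {B} → lossy.

Decomposition 3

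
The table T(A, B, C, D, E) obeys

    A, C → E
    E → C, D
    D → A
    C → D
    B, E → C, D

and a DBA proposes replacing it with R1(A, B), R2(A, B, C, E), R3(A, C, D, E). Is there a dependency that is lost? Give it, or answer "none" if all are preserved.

A, C → E lies within R2.
E → C, D lies within R3.
D → A lies within R3.
C → D lies within R3.
B, E → C, D: restricted closure across fragments reaches C, D.
Every dependency is enforceable on the fragments, so the decomposition is dependency-preserving.

none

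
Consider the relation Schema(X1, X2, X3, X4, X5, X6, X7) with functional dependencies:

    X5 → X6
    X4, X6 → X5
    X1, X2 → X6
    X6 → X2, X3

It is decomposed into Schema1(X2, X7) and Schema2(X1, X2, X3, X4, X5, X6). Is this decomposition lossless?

No

Common attributes: Schema1 ∩ Schema2 = {X2}.
No dependency enlarges {X2}, so (X2)⁺ = {X2}.
The closure contains neither all of Schema1 = {X2, X7} nor all of Schema2 = {X1, X2, X3, X4, X5, X6}, so the common attributes are not a superkey of either fragment. The join is lossy.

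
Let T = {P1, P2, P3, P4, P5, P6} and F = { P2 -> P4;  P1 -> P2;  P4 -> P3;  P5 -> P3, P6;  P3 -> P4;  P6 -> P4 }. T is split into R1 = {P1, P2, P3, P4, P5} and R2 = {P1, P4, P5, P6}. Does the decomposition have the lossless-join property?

Common attributes: R1 ∩ R2 = {P1, P4, P5}.
Closure of {P1, P4, P5}: P1 → P2 applies, adding P2; P4 → P3 applies, adding P3; P5 → P3, P6 applies, adding P6. So (P1, P4, P5)⁺ = {P1, P2, P3, P4, P5, P6}.
This closure contains every attribute of R1, so R1 ∩ R2 → R1. The join is lossless.

Yes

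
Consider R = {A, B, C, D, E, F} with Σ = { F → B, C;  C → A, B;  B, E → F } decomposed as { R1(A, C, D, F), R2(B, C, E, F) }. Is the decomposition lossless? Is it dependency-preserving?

lossy but dependency-preserving

Lossless test: (C, F)⁺ = {A, B, C, F}, which is a superkey of neither fragment — lossy.
Dependency preservation: C → A, B is not contained in any single fragment, but the restricted closure of its left-hand side across the fragments still reaches the right-hand side; the remaining FDs each lie inside some fragment. All dependencies are preserved.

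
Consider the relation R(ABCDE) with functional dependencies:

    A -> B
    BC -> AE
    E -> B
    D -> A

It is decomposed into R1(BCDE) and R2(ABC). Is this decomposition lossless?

Common attributes: R1 ∩ R2 = {BC}.
Closure of {BC}: BC → AE applies, adding AE. So (BC)⁺ = {ABCE}.
This closure contains every attribute of R2, so R1 ∩ R2 → R2. The join is lossless.

Yes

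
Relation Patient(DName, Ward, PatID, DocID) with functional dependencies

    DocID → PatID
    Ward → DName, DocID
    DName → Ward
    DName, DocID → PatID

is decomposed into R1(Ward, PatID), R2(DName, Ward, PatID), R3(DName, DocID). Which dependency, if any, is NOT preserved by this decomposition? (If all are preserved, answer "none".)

DocID → PatID

Check DocID → PatID: no single fragment contains all of {PatID, DocID}, and the restricted closure of {DocID} across the fragments never reaches {PatID}.
Ward → DName, DocID is preserved.
DName → Ward is preserved.
DName, DocID → PatID is preserved.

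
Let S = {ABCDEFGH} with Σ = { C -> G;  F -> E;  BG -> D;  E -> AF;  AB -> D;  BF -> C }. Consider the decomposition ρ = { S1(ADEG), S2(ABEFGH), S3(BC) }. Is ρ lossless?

No

Chase test. Columns are ABCDEFGH; row i has aⱼ where attribute j ∈ Si, else bᵢⱼ.
Initial tableau (one row per fragment):
  row 1: a1 b12 b13 a4 a5 b16 a7 b18
  row 2: a1 a2 b23 b24 a5 a6 a7 a8
  row 3: b31 a2 a3 b34 b35 b36 b37 b38
Rows 1 and 2 agree on E; apply E→AF and equate their AF entries.
No row becomes fully distinguished — the join is lossy.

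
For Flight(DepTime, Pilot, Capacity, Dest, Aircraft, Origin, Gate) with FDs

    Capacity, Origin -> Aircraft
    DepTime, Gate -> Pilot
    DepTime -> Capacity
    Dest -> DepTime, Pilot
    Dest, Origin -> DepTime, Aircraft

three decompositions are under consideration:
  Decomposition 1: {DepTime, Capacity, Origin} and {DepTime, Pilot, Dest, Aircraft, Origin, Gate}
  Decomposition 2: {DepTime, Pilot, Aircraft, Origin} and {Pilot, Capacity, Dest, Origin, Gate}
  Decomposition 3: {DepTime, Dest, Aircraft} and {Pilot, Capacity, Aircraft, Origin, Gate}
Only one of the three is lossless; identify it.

Decomposition 1: common = {DepTime, Origin}, closure = {DepTime, Capacity, Aircraft, Origin} → lossless.
Decomposition 2: common = {Pilot, Origin}, closure = {Pilot, Origin} → lossy.
Decomposition 3: common = {Aircraft}, closure = {Aircraft} → lossy.

Decomposition 1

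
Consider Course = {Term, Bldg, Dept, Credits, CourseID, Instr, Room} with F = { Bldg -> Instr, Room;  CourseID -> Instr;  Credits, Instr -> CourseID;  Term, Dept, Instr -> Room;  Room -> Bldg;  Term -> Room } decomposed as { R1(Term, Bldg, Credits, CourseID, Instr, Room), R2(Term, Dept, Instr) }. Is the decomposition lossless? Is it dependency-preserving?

Lossless test: (Term, Instr)⁺ = {Term, Bldg, Instr, Room}, which is a superkey of neither fragment — lossy.
Dependency preservation: Term, Dept, Instr → Room is not contained in any single fragment, but the restricted closure of its left-hand side across the fragments still reaches the right-hand side; the remaining FDs each lie inside some fragment. All dependencies are preserved.

lossy but dependency-preserving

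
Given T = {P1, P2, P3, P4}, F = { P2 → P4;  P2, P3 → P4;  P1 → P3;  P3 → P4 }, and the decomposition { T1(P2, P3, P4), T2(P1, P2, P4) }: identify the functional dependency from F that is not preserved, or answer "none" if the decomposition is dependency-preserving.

Check P1 → P3: no single fragment contains all of {P1, P3}, and the restricted closure of {P1} across the fragments never reaches {P3}.
P2 → P4 is preserved.
P2, P3 → P4 is preserved.
P3 → P4 is preserved.

P1 → P3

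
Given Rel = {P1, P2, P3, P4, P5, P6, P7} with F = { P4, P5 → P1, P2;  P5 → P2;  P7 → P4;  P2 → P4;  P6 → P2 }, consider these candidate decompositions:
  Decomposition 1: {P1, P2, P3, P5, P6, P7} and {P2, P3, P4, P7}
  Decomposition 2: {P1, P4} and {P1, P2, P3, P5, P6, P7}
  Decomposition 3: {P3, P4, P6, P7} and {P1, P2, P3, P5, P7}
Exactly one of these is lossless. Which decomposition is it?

Decomposition 1

Decomposition 1: common = {P2, P3, P7}, closure = {P2, P3, P4, P7} → lossless.
Decomposition 2: common = {P1}, closure = {P1} → lossy.
Decomposition 3: common = {P3, P7}, closure = {P3, P4, P7} → lossy.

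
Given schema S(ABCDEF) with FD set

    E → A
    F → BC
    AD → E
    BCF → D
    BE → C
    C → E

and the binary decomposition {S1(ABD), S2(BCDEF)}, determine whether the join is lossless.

No

Common attributes: S1 ∩ S2 = {BD}.
No dependency enlarges {BD}, so (BD)⁺ = {BD}.
The closure contains neither all of S1 = {ABD} nor all of S2 = {BCDEF}, so the common attributes are not a superkey of either fragment. The join is lossy.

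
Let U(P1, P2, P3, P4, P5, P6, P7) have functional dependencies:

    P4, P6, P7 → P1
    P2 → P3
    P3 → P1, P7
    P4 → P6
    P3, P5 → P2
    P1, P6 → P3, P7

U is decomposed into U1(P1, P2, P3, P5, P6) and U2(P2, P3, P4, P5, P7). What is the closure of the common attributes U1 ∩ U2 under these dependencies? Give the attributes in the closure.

P1, P2, P3, P5, P7

U1 ∩ U2 = {P2, P3, P5}.
P3 → P1, P7 applies, adding P1, P7
Closure: {P1, P2, P3, P5, P7}.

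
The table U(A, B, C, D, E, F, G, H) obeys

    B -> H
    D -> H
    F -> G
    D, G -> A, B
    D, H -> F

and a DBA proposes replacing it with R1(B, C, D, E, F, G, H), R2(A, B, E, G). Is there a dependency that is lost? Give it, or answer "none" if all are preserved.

Check D, G → A, B: no single fragment contains all of {A, B, D, G}, and the restricted closure of {D, G} across the fragments never reaches {A, B}.
B → H is preserved.
D → H is preserved.
F → G is preserved.
D, H → F is preserved.

D, G -> A, B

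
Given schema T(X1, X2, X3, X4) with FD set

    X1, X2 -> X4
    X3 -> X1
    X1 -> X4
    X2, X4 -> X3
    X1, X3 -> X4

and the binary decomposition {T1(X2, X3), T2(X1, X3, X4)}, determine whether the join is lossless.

Common attributes: T1 ∩ T2 = {X3}.
Closure of {X3}: X3 → X1 applies, adding X1; X1 → X4 applies, adding X4. So (X3)⁺ = {X1, X3, X4}.
This closure contains every attribute of T2, so T1 ∩ T2 → T2. The join is lossless.

Yes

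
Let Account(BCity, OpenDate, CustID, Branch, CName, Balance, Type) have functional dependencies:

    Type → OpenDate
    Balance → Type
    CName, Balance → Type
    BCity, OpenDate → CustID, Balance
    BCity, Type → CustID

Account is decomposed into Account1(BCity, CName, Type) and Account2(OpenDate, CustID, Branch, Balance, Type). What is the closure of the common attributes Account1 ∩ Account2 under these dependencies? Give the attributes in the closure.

Account1 ∩ Account2 = {Type}.
Type → OpenDate applies, adding OpenDate
Closure: {OpenDate, Type}.

OpenDate, Type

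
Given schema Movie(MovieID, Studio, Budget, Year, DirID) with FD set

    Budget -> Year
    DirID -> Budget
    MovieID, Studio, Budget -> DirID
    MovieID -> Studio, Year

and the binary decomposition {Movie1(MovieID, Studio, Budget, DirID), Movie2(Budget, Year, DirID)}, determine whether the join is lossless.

Common attributes: Movie1 ∩ Movie2 = {Budget, DirID}.
Closure of {Budget, DirID}: Budget → Year applies, adding Year. So (Budget, DirID)⁺ = {Budget, Year, DirID}.
This closure contains every attribute of Movie2, so Movie1 ∩ Movie2 → Movie2. The join is lossless.

Yes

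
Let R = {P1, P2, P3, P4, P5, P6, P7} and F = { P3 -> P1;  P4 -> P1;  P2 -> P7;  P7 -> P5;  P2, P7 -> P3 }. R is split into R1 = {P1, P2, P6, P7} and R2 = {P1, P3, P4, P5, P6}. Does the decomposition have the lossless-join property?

No

Common attributes: R1 ∩ R2 = {P1, P6}.
No dependency enlarges {P1, P6}, so (P1, P6)⁺ = {P1, P6}.
The closure contains neither all of R1 = {P1, P2, P6, P7} nor all of R2 = {P1, P3, P4, P5, P6}, so the common attributes are not a superkey of either fragment. The join is lossy.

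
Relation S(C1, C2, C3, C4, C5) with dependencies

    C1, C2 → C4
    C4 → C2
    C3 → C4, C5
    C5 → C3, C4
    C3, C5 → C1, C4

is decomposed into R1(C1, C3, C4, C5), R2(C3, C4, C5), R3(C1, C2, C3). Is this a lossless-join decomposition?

Yes

Chase test. Columns are C1, C2, C3, C4, C5; row i has aⱼ where attribute j ∈ Ri, else bᵢⱼ.
Initial tableau (one row per fragment):
  row 1: a1 b12 a3 a4 a5
  row 2: b21 b22 a3 a4 a5
  row 3: a1 a2 a3 b34 b35
Rows 1 and 2 agree on C4; apply C4→C2 and equate their C2 entries.
Rows 1 and 3 agree on C3; apply C3→C4, C5 and equate their C4, C5 entries.
Rows 1 and 2 agree on C3, C5; apply C3, C5→C1, C4 and equate their C1, C4 entries.
Rows 1 and 3 agree on C4; apply C4→C2 and equate their C2 entries.
Row 1 is now all distinguished symbols — the join is lossless.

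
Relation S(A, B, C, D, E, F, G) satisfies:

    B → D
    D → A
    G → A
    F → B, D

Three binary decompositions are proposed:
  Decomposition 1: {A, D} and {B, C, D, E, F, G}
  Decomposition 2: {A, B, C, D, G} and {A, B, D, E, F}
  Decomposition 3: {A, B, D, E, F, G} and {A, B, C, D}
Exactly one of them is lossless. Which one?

Decomposition 1

Decomposition 1: common = {D}, closure = {A, D} → lossless.
Decomposition 2: common = {A, B, D}, closure = {A, B, D} → lossy.
Decomposition 3: common = {A, B, D}, closure = {A, B, D} → lossy.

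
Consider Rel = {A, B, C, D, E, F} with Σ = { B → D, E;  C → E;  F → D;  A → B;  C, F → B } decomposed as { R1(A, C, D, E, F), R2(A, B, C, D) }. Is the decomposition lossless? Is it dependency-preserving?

lossless but not dependency-preserving

Lossless test: (A, C, D)⁺ = {A, B, C, D, E}, which contains all of one fragment — lossless.
Dependency preservation: the restricted closure of {B} across the fragments never reaches {D, E}, so B → D, E cannot be enforced without a join — not preserved.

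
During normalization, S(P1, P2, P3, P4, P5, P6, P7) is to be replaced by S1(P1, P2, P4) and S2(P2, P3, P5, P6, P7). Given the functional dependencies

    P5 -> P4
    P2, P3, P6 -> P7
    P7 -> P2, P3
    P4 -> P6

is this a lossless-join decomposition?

Common attributes: S1 ∩ S2 = {P2}.
No dependency enlarges {P2}, so (P2)⁺ = {P2}.
The closure contains neither all of S1 = {P1, P2, P4} nor all of S2 = {P2, P3, P5, P6, P7}, so the common attributes are not a superkey of either fragment. The join is lossy.

No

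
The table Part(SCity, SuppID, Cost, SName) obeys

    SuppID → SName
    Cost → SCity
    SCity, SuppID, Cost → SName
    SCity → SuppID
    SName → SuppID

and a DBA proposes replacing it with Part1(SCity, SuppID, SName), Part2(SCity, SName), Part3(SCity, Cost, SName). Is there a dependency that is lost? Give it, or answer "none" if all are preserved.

none

SuppID → SName lies within Part1.
Cost → SCity lies within Part3.
SCity, SuppID, Cost → SName: restricted closure across fragments reaches SName.
SCity → SuppID lies within Part1.
SName → SuppID lies within Part1.
Every dependency is enforceable on the fragments, so the decomposition is dependency-preserving.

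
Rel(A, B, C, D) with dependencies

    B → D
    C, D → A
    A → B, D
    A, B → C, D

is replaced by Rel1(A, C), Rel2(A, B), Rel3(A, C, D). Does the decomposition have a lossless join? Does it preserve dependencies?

Lossless test (chase): Rows 1 and 2 agree on A; apply A→B, D and equate their B, D entries. Rows 1 and 3 agree on A; apply A→B, D and equate their B, D entries. Rows 1 and 2 agree on A, B; apply A, B→C, D and equate their C, D entries. Row 1 is now all distinguished symbols — the join is lossless.
Dependency preservation: the restricted closure of {B} across the fragments never reaches {D}, so B → D cannot be enforced without a join — not preserved.

lossless but not dependency-preserving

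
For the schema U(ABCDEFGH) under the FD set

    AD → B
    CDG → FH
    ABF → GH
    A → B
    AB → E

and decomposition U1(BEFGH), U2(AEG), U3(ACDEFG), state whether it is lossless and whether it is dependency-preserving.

Lossless test (chase): Rows 2 and 3 agree on A; apply A→B and equate their B entries. No row becomes fully distinguished — the join is lossy.
Dependency preservation: the restricted closure of {AD} across the fragments never reaches {B}, so AD → B cannot be enforced without a join — not preserved.

lossy and not dependency-preserving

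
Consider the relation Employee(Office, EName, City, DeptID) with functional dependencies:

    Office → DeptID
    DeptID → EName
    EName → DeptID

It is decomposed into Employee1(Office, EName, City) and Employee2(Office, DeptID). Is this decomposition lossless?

Yes

Common attributes: Employee1 ∩ Employee2 = {Office}.
Closure of {Office}: Office → DeptID applies, adding DeptID; DeptID → EName applies, adding EName. So (Office)⁺ = {Office, EName, DeptID}.
This closure contains every attribute of Employee2, so Employee1 ∩ Employee2 → Employee2. The join is lossless.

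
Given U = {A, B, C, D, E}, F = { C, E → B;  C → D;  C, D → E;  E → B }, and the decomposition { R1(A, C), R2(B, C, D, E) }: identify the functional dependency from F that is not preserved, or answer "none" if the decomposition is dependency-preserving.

none

C, E → B lies within R2.
C → D lies within R2.
C, D → E lies within R2.
E → B lies within R2.
Every dependency is enforceable on the fragments, so the decomposition is dependency-preserving.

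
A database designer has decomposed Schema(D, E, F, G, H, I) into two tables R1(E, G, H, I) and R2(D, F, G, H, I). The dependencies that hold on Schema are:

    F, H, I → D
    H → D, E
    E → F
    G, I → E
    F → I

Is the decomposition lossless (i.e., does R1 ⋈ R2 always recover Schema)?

Common attributes: R1 ∩ R2 = {G, H, I}.
Closure of {G, H, I}: H → D, E applies, adding D, E; E → F applies, adding F. So (G, H, I)⁺ = {D, E, F, G, H, I}.
This closure contains every attribute of R1, so R1 ∩ R2 → R1. The join is lossless.

Yes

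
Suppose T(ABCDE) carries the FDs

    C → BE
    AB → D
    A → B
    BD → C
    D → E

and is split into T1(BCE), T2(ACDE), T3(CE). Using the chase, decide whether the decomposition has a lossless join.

Yes

Chase test. Columns are ABCDE; row i has aⱼ where attribute j ∈ Ti, else bᵢⱼ.
Initial tableau (one row per fragment):
  row 1: b11 a2 a3 b14 a5
  row 2: a1 b22 a3 a4 a5
  row 3: b31 b32 a3 b34 a5
Rows 1 and 2 agree on C; apply C→BE and equate their BE entries.
Rows 1 and 3 agree on C; apply C→BE and equate their BE entries.
Row 2 is now all distinguished symbols — the join is lossless.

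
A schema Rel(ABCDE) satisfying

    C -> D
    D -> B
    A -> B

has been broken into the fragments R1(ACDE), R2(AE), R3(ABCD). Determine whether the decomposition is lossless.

Yes

Chase test. Columns are ABCDE; row i has aⱼ where attribute j ∈ Ri, else bᵢⱼ.
Initial tableau (one row per fragment):
  row 1: a1 b12 a3 a4 a5
  row 2: a1 b22 b23 b24 a5
  row 3: a1 a2 a3 a4 b35
Rows 1 and 3 agree on D; apply D→B and equate their B entries.
Rows 1 and 2 agree on A; apply A→B and equate their B entries.
Row 1 is now all distinguished symbols — the join is lossless.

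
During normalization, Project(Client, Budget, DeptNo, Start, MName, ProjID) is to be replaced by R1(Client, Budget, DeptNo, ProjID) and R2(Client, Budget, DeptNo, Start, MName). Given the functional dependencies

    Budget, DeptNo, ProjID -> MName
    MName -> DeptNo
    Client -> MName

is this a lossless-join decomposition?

No

Common attributes: R1 ∩ R2 = {Client, Budget, DeptNo}.
Closure of {Client, Budget, DeptNo}: Client → MName applies, adding MName. So (Client, Budget, DeptNo)⁺ = {Client, Budget, DeptNo, MName}.
The closure contains neither all of R1 = {Client, Budget, DeptNo, ProjID} nor all of R2 = {Client, Budget, DeptNo, Start, MName}, so the common attributes are not a superkey of either fragment. The join is lossy.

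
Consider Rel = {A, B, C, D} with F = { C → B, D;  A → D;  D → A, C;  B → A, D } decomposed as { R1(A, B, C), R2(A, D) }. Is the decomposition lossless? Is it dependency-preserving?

Lossless test: (A)⁺ = {A, B, C, D}, which contains all of one fragment — lossless.
Dependency preservation: C → B, D; D → A, C; B → A, D are not contained in any single fragment, but the restricted closure of each left-hand side across the fragments still reaches the right-hand side; the remaining FDs each lie inside some fragment. All dependencies are preserved.

lossless and dependency-preserving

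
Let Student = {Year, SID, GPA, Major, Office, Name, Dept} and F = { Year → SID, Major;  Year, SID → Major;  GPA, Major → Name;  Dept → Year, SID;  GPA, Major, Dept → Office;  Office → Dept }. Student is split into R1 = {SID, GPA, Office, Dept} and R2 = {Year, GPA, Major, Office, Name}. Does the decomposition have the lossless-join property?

Common attributes: R1 ∩ R2 = {GPA, Office}.
Closure of {GPA, Office}: Office → Dept applies, adding Dept; Dept → Year, SID applies, adding Year, SID; Year → SID, Major applies, adding Major; GPA, Major → Name applies, adding Name. So (GPA, Office)⁺ = {Year, SID, GPA, Major, Office, Name, Dept}.
This closure contains every attribute of R1, so R1 ∩ R2 → R1. The join is lossless.

Yes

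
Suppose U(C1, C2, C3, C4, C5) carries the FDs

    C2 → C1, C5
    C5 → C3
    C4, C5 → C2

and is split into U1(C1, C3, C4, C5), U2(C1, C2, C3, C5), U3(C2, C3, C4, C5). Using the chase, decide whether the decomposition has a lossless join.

Yes

Chase test. Columns are C1, C2, C3, C4, C5; row i has aⱼ where attribute j ∈ Ui, else bᵢⱼ.
Initial tableau (one row per fragment):
  row 1: a1 b12 a3 a4 a5
  row 2: a1 a2 a3 b24 a5
  row 3: b31 a2 a3 a4 a5
Rows 2 and 3 agree on C2; apply C2→C1, C5 and equate their C1, C5 entries.
Rows 1 and 3 agree on C4, C5; apply C4, C5→C2 and equate their C2 entries.
Row 1 is now all distinguished symbols — the join is lossless.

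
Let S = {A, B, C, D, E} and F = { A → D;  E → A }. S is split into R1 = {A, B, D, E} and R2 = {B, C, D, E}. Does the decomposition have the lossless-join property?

Yes

Common attributes: R1 ∩ R2 = {B, D, E}.
Closure of {B, D, E}: E → A applies, adding A. So (B, D, E)⁺ = {A, B, D, E}.
This closure contains every attribute of R1, so R1 ∩ R2 → R1. The join is lossless.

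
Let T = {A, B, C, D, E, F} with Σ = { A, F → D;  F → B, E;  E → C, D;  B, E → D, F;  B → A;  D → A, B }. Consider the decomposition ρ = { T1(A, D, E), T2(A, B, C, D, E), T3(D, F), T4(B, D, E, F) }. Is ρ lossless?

Chase test. Columns are A, B, C, D, E, F; row i has aⱼ where attribute j ∈ Ti, else bᵢⱼ.
Initial tableau (one row per fragment):
  row 1: a1 b12 b13 a4 a5 b16
  row 2: a1 a2 a3 a4 a5 b26
  row 3: b31 b32 b33 a4 b35 a6
  row 4: b41 a2 b43 a4 a5 a6
Rows 3 and 4 agree on F; apply F→B, E and equate their B, E entries.
Rows 1 and 2 agree on E; apply E→C, D and equate their C, D entries.
Rows 1 and 3 agree on E; apply E→C, D and equate their C, D entries.
Rows 1 and 4 agree on E; apply E→C, D and equate their C, D entries.
Rows 2 and 3 agree on B, E; apply B, E→D, F and equate their D, F entries.
Rows 2 and 3 agree on B; apply B→A and equate their A entries.
Rows 2 and 4 agree on B; apply B→A and equate their A entries.
Rows 1 and 2 agree on D; apply D→A, B and equate their A, B entries.
Rows 1 and 2 agree on B, E; apply B, E→D, F and equate their D, F entries.
Row 1 is now all distinguished symbols — the join is lossless.

Yes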